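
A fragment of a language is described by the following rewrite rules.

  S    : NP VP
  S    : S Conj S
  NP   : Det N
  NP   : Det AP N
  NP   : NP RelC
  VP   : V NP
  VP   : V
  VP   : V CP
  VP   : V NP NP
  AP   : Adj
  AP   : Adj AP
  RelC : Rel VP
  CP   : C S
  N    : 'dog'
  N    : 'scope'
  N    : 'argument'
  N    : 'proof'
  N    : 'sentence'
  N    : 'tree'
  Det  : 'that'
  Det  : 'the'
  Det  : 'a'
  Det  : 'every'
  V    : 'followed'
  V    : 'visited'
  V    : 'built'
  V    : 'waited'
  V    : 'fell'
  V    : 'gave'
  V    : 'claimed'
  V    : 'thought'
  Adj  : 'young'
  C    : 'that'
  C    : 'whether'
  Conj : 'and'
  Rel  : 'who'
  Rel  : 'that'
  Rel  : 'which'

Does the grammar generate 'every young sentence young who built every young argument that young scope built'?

Ungrammatical

An N word can never sit immediately before an Adj word in any string this grammar generates, so the substring 'sentence young' rules out a derivation.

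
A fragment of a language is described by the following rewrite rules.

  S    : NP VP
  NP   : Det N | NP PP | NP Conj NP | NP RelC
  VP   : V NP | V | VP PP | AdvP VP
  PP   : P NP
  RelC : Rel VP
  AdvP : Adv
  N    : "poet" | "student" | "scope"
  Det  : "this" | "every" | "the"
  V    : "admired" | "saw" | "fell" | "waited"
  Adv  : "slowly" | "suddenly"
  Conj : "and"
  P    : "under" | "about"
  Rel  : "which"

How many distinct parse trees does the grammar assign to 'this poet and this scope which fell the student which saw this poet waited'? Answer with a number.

Two of the 5 distinct bracketings:
[S [NP [NP [Det this] [N poet]] [Conj and] [NP [NP [Det this] [N scope]] [RelC [Rel which] [VP [V fell] [NP [NP [Det the] [N student]] [RelC [Rel which] [VP [V saw] [NP [Det this] [N poet]]]]]]]]] [VP [V waited]]]
[S [NP [NP [Det this] [N poet]] [Conj and] [NP [NP [NP [Det this] [N scope]] [RelC [Rel which] [VP [V fell] [NP [Det the] [N student]]]]] [RelC [Rel which] [VP [V saw] [NP [Det this] [N poet]]]]]] [VP [V waited]]]
The trees differ in how a recursive rule is bracketed over the same span.

5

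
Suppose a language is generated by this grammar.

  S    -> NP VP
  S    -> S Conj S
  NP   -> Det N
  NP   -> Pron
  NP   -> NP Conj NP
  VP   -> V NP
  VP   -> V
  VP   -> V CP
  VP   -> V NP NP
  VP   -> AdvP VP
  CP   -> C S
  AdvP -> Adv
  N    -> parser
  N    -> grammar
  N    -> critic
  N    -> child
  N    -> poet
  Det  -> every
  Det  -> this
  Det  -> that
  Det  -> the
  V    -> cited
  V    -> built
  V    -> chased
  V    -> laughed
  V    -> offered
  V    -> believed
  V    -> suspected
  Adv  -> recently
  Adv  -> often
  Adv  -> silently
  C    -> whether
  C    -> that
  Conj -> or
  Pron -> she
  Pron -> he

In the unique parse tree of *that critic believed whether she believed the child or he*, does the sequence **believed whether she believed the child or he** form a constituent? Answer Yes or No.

[S [NP [Det that] [N critic]] [VP [V believed] [CP [C whether] [S [NP [Pron she]] [VP [V believed] [NP [NP [Det the] [N child]] [Conj or] [NP [Pron he]]]]]]]]
The words 'believed whether she believed the child or he' are exhaustively dominated by a single VP node (built by VP → V CP), so they form a constituent.

Yes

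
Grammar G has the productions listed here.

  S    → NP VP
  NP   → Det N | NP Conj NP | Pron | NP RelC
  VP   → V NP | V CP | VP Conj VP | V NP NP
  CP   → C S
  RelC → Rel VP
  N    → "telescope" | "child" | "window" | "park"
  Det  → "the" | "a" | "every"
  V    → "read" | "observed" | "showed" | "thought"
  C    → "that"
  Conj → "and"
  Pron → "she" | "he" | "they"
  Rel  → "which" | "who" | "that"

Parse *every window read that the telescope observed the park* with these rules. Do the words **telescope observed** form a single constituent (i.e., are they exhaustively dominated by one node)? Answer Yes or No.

No

[S [NP [Det every] [N window]] [VP [V read] [CP [C that] [S [NP [Det the] [N telescope]] [VP [V observed] [NP [Det the] [N park]]]]]]]
The smallest constituent containing 'telescope observed' is the S spanning 'the telescope observed the park'; no single node in the tree dominates exactly the given words.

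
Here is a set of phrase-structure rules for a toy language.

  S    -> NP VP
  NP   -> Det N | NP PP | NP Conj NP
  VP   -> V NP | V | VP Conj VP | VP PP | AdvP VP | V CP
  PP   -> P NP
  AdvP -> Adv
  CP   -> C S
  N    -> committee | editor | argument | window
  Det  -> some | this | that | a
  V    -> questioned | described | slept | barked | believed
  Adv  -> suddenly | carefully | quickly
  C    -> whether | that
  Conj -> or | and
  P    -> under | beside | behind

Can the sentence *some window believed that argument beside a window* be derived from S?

Grammatical

[S [NP [Det some] [N window]] [VP [V believed] [NP [NP [Det that] [N argument]] [PP [P beside] [NP [Det a] [N window]]]]]]
Each bracket corresponds to one application of a listed rule, so the string is derivable from S.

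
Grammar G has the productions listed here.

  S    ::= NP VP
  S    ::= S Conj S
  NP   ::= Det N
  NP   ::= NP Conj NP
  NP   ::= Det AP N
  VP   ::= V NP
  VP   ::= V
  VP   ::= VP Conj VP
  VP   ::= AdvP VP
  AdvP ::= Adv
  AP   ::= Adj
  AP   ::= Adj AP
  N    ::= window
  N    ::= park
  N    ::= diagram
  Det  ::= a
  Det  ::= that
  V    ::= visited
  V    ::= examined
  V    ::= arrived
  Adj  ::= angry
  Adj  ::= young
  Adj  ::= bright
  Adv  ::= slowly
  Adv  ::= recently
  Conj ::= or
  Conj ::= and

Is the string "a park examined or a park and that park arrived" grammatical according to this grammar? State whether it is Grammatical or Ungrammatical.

Grammatical

[S [S [NP [Det a] [N park]] [VP [V examined]]] [Conj or] [S [NP [NP [Det a] [N park]] [Conj and] [NP [Det that] [N park]]] [VP [V arrived]]]]
Each bracket corresponds to one application of a listed rule, so the string is derivable from S.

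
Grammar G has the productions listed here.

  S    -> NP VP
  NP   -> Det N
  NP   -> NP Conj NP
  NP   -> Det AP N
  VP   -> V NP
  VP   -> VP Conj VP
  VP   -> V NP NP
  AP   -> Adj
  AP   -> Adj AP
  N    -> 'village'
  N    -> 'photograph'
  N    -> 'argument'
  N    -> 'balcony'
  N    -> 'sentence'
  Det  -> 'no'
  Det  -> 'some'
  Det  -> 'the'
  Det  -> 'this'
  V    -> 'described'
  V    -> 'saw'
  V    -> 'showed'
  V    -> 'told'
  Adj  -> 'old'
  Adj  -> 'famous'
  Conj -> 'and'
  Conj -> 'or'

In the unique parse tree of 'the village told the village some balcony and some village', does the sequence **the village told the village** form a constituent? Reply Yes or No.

[S [NP [Det the] [N village]] [VP [V told] [NP [Det the] [N village]] [NP [NP [Det some] [N balcony]] [Conj and] [NP [Det some] [N village]]]]]
The smallest constituent containing 'the village told the village' is the S spanning 'the village told the village some balcony and some village'; no single node in the tree dominates exactly the given words.

No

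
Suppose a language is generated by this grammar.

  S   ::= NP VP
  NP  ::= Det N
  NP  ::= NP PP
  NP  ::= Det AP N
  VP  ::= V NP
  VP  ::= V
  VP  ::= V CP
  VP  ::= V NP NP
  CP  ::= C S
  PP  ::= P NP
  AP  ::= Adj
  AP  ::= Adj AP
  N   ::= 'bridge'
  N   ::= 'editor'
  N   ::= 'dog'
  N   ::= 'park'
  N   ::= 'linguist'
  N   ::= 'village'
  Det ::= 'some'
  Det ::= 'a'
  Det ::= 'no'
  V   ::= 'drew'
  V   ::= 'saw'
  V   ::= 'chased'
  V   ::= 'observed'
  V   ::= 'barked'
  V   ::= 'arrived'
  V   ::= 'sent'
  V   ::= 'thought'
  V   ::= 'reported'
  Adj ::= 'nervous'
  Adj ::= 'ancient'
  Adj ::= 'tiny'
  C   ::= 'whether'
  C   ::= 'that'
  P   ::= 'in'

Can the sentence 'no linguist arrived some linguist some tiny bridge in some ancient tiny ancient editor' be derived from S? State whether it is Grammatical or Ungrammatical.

Grammatical

S
  NP
    Det: no
    N: linguist
  VP
    V: arrived
    NP
      Det: some
      N: linguist
    NP
      NP
        Det: some
        AP
          Adj: tiny
        N: bridge
      PP
        P: in
        NP
          Det: some
          AP
            Adj: ancient
            AP
              Adj: tiny
              AP
                Adj: ancient
          N: editor
The bracketing above is licensed at every node by one of the given productions, with S at the root.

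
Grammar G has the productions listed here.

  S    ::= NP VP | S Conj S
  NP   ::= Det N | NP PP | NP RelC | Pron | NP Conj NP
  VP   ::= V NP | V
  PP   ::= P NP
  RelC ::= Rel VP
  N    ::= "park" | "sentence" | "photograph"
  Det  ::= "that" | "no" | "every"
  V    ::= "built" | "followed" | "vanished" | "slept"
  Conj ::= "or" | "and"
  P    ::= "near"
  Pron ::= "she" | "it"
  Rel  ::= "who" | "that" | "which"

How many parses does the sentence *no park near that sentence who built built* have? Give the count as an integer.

2

The two bracketings:
[S [NP [NP [Det no] [N park]] [PP [P near] [NP [NP [Det that] [N sentence]] [RelC [Rel who] [VP [V built]]]]]] [VP [V built]]]
[S [NP [NP [NP [Det no] [N park]] [PP [P near] [NP [Det that] [N sentence]]]] [RelC [Rel who] [VP [V built]]]] [VP [V built]]]
The trees differ in how a recursive rule is bracketed over the same span.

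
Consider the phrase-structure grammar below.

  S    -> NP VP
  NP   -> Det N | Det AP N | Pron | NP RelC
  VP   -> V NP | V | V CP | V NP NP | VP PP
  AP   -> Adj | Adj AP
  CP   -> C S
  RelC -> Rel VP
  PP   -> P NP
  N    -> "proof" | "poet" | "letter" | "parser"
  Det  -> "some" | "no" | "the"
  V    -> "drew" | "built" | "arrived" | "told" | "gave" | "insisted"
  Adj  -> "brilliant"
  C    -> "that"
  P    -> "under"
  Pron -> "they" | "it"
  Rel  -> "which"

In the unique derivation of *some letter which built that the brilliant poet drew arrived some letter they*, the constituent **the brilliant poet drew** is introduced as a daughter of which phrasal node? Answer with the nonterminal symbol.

CP

S
  NP
    NP
      Det: some
      N: letter
    RelC
      Rel: which
      VP
        V: built
        CP
          C: that
          S
            NP
              Det: the
              AP
                Adj: brilliant
              N: poet
            VP
              V: drew
  VP
    V: arrived
    NP
      Det: some
      N: letter
    NP
      Pron: they
The span 'the brilliant poet drew' is the S node built by S → NP VP.
Its mother is the CP built by CP → C S.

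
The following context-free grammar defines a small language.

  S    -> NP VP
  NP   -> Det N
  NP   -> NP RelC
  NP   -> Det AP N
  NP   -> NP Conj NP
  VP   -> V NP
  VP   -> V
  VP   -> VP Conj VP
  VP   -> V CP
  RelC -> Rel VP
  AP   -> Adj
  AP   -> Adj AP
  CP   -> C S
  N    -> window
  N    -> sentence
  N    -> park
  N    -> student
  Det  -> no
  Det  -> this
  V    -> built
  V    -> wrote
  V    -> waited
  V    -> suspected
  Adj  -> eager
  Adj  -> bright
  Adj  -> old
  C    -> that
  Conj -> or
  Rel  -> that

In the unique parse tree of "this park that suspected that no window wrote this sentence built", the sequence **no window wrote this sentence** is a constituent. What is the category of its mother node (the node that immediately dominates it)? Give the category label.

CP

S
  NP
    NP
      Det: this
      N: park
    RelC
      Rel: that
      VP
        V: suspected
        CP
          C: that
          S
            NP
              Det: no
              N: window
            VP
              V: wrote
              NP
                Det: this
                N: sentence
  VP
    V: built
The span 'no window wrote this sentence' is the S node built by S → NP VP.
Its mother is the CP built by CP → C S.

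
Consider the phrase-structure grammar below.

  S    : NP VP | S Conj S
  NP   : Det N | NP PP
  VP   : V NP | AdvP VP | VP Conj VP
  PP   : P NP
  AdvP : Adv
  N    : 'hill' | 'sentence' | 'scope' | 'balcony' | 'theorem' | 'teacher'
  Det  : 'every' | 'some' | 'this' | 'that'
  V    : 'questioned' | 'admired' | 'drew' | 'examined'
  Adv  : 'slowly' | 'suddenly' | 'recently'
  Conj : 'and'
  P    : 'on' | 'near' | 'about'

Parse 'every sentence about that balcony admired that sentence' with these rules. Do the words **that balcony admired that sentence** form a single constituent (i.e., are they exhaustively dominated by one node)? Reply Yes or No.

No

[S [NP [NP [Det every] [N sentence]] [PP [P about] [NP [Det that] [N balcony]]]] [VP [V admired] [NP [Det that] [N sentence]]]]
The smallest constituent containing 'that balcony admired that sentence' is the S spanning 'every sentence about that balcony admired that sentence'; no single node in the tree dominates exactly the given words.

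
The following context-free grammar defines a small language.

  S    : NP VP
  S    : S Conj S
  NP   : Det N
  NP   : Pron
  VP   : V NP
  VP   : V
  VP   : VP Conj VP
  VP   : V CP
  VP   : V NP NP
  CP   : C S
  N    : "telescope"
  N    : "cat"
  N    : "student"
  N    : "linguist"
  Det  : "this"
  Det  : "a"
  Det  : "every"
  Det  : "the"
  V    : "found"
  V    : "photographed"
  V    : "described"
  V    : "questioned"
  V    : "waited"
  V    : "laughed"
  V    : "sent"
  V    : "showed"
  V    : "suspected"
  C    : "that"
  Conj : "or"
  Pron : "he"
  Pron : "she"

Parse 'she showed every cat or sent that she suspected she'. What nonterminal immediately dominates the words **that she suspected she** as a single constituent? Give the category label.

CP

[S [NP [Pron she]] [VP [VP [V showed] [NP [Det every] [N cat]]] [Conj or] [VP [V sent] [CP [C that] [S [NP [Pron she]] [VP [V suspected] [NP [Pron she]]]]]]]]
The span 'that she suspected she' is the CP node built by CP → C S.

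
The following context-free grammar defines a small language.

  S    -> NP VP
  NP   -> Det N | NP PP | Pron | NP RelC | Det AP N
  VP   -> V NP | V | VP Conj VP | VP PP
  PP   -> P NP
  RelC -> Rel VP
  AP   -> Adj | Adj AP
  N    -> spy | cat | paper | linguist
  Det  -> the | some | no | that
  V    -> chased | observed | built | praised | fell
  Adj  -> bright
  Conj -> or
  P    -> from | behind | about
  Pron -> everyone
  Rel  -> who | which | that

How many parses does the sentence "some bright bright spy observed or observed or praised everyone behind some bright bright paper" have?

Two of the 7 distinct bracketings:
[S [NP [Det some] [AP [Adj bright] [AP [Adj bright]]] [N spy]] [VP [VP [V observed]] [Conj or] [VP [VP [V observed]] [Conj or] [VP [V praised] [NP [NP [Pron everyone]] [PP [P behind] [NP [Det some] [AP [Adj bright] [AP [Adj bright]]] [N paper]]]]]]]]
[S [NP [Det some] [AP [Adj bright] [AP [Adj bright]]] [N spy]] [VP [VP [V observed]] [Conj or] [VP [VP [V observed]] [Conj or] [VP [VP [V praised] [NP [Pron everyone]]] [PP [P behind] [NP [Det some] [AP [Adj bright] [AP [Adj bright]]] [N paper]]]]]]]
The difference turns on whether NP → NP PP is used at the relevant span, versus an alternative expansion of NP.

7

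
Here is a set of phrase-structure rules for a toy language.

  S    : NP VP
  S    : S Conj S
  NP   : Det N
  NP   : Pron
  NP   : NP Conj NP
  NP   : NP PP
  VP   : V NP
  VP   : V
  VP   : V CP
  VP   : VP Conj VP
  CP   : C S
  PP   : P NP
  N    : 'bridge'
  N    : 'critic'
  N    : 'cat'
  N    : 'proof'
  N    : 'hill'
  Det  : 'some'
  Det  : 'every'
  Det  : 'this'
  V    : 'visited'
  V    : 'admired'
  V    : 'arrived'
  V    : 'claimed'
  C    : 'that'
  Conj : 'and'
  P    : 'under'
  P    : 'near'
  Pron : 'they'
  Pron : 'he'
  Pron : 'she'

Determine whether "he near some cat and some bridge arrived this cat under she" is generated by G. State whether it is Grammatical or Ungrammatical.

[S [NP [NP [NP [Pron he]] [PP [P near] [NP [Det some] [N cat]]]] [Conj and] [NP [Det some] [N bridge]]] [VP [V arrived] [NP [NP [Det this] [N cat]] [PP [P under] [NP [Pron she]]]]]]
Every word is introduced by a lexical rule and the phrasal rules combine the resulting categories into a single S.

Grammatical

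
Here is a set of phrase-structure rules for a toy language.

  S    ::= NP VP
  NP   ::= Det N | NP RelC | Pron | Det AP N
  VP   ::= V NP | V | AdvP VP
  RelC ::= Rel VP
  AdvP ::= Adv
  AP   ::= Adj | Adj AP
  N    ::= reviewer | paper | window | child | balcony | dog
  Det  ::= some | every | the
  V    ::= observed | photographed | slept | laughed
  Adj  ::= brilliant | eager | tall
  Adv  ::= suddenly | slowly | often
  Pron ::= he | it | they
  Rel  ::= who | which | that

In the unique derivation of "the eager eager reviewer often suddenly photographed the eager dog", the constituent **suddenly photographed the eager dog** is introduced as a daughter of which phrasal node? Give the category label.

[S [NP [Det the] [AP [Adj eager] [AP [Adj eager]]] [N reviewer]] [VP [AdvP [Adv often]] [VP [AdvP [Adv suddenly]] [VP [V photographed] [NP [Det the] [AP [Adj eager]] [N dog]]]]]]
The span 'suddenly photographed the eager dog' is the VP node built by VP → AdvP VP.
Its mother is the VP built by VP → AdvP VP.

VP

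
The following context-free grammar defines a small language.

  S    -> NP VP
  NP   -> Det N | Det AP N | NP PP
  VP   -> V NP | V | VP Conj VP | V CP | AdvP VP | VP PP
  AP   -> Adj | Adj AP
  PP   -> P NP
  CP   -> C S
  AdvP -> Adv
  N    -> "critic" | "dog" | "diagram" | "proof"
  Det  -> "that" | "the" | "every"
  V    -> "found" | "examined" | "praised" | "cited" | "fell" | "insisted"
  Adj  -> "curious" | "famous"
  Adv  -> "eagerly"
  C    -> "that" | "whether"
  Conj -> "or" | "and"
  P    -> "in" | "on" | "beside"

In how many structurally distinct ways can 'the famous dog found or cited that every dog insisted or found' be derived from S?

Two of the 3 distinct bracketings:
[S [NP [Det the] [AP [Adj famous]] [N dog]] [VP [VP [V found]] [Conj or] [VP [VP [V cited] [CP [C that] [S [NP [Det every] [N dog]] [VP [V insisted]]]]] [Conj or] [VP [V found]]]]]
[S [NP [Det the] [AP [Adj famous]] [N dog]] [VP [VP [V found]] [Conj or] [VP [V cited] [CP [C that] [S [NP [Det every] [N dog]] [VP [VP [V insisted]] [Conj or] [VP [V found]]]]]]]]
The trees differ in how a recursive rule is bracketed over the same span.

3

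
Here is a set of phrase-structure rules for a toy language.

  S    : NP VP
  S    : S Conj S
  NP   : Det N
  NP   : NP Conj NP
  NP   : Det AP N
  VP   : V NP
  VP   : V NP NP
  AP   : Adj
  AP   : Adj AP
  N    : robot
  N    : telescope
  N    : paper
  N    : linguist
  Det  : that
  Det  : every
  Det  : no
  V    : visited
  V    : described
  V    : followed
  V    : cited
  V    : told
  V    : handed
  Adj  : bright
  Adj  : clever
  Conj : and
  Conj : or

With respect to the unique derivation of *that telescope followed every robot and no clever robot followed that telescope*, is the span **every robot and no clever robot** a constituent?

[S [S [NP [Det that] [N telescope]] [VP [V followed] [NP [Det every] [N robot]]]] [Conj and] [S [NP [Det no] [AP [Adj clever]] [N robot]] [VP [V followed] [NP [Det that] [N telescope]]]]]
The smallest constituent containing 'every robot and no clever robot' is the S spanning 'that telescope followed every robot and no clever robot followed that telescope'; no single node in the tree dominates exactly the given words.

No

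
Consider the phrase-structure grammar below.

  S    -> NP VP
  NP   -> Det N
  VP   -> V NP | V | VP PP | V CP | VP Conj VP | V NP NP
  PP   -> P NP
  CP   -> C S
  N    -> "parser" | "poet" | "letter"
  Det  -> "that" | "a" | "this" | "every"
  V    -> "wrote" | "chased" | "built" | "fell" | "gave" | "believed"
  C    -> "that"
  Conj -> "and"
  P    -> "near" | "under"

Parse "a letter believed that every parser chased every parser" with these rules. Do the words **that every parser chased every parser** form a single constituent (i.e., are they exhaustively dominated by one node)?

[S [NP [Det a] [N letter]] [VP [V believed] [CP [C that] [S [NP [Det every] [N parser]] [VP [V chased] [NP [Det every] [N parser]]]]]]]
The words 'that every parser chased every parser' are exhaustively dominated by a single CP node (built by CP → C S), so they form a constituent.

Yes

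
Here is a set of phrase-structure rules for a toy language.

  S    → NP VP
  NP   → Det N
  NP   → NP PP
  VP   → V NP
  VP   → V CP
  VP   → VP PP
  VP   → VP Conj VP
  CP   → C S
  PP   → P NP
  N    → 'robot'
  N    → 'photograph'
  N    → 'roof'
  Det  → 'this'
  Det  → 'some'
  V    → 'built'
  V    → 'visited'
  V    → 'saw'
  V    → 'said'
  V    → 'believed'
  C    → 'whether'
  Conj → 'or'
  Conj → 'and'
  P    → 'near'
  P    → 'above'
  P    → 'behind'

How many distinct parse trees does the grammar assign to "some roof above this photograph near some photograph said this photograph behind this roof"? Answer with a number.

4

Two of the 4 distinct bracketings:
[S [NP [NP [Det some] [N roof]] [PP [P above] [NP [NP [Det this] [N photograph]] [PP [P near] [NP [Det some] [N photograph]]]]]] [VP [V said] [NP [NP [Det this] [N photograph]] [PP [P behind] [NP [Det this] [N roof]]]]]]
[S [NP [NP [Det some] [N roof]] [PP [P above] [NP [NP [Det this] [N photograph]] [PP [P near] [NP [Det some] [N photograph]]]]]] [VP [VP [V said] [NP [Det this] [N photograph]]] [PP [P behind] [NP [Det this] [N roof]]]]]
The difference turns on whether VP → VP PP is used at the relevant span, versus an alternative expansion of VP.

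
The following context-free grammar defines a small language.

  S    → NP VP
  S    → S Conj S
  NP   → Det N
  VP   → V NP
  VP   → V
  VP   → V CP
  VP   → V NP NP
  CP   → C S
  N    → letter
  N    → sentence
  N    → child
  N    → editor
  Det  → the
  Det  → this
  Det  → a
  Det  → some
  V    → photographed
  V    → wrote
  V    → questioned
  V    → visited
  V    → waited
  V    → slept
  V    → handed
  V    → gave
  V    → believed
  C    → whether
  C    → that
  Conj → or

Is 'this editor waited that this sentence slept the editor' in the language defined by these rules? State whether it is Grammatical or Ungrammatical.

S
  NP
    Det: this
    N: editor
  VP
    V: waited
    CP
      C: that
      S
        NP
          Det: this
          N: sentence
        VP
          V: slept
          NP
            Det: the
            N: editor
Every word is introduced by a lexical rule and the phrasal rules combine the resulting categories into a single S.

Grammatical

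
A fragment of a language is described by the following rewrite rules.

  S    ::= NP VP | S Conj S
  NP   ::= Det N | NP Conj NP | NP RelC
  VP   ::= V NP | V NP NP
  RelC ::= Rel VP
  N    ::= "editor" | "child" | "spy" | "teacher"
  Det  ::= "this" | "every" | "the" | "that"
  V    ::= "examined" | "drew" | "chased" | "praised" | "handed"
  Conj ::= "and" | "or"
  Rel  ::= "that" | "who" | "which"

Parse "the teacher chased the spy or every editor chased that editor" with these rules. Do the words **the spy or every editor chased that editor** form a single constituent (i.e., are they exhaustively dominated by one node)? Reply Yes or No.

No

[S [S [NP [Det the] [N teacher]] [VP [V chased] [NP [Det the] [N spy]]]] [Conj or] [S [NP [Det every] [N editor]] [VP [V chased] [NP [Det that] [N editor]]]]]
The smallest constituent containing 'the spy or every editor chased that editor' is the S spanning 'the teacher chased the spy or every editor chased that editor'; no single node in the tree dominates exactly the given words.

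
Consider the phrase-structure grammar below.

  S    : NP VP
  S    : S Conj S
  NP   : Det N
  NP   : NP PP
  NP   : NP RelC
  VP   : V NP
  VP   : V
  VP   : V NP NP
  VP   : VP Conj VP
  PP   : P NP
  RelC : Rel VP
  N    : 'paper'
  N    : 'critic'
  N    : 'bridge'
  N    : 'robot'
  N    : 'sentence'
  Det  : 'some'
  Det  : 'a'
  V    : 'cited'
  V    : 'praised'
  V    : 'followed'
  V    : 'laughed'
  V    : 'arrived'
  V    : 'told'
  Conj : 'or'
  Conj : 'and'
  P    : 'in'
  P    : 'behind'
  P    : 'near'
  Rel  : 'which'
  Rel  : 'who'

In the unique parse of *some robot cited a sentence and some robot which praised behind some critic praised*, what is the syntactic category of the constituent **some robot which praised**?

NP

[S [S [NP [Det some] [N robot]] [VP [V cited] [NP [Det a] [N sentence]]]] [Conj and] [S [NP [NP [NP [Det some] [N robot]] [RelC [Rel which] [VP [V praised]]]] [PP [P behind] [NP [Det some] [N critic]]]] [VP [V praised]]]]
The span 'some robot which praised' is the NP node built by NP → NP RelC.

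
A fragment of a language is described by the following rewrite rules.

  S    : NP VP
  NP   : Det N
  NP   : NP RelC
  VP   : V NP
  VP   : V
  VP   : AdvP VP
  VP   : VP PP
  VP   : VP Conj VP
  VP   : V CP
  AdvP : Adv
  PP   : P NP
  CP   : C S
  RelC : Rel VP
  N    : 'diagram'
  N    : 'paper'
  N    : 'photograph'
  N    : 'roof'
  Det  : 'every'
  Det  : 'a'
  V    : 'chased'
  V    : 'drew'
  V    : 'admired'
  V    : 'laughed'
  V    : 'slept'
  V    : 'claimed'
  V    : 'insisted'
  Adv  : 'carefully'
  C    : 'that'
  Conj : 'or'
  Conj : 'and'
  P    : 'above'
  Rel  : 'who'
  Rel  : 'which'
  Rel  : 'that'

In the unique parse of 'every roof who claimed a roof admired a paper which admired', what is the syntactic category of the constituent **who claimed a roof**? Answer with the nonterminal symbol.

RelC

[S [NP [NP [Det every] [N roof]] [RelC [Rel who] [VP [V claimed] [NP [Det a] [N roof]]]]] [VP [V admired] [NP [NP [Det a] [N paper]] [RelC [Rel which] [VP [V admired]]]]]]
The span 'who claimed a roof' is the RelC node built by RelC → Rel VP.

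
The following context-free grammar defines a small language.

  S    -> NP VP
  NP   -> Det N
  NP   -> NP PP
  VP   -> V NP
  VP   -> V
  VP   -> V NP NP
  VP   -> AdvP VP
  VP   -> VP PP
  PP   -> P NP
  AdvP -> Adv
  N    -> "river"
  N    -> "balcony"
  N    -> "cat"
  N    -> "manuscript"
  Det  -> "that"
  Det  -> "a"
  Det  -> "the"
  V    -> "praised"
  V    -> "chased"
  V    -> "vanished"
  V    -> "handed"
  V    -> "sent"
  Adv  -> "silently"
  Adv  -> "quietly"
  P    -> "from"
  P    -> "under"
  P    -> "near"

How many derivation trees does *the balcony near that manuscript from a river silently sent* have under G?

2

The two bracketings:
[S [NP [NP [Det the] [N balcony]] [PP [P near] [NP [NP [Det that] [N manuscript]] [PP [P from] [NP [Det a] [N river]]]]]] [VP [AdvP [Adv silently]] [VP [V sent]]]]
[S [NP [NP [NP [Det the] [N balcony]] [PP [P near] [NP [Det that] [N manuscript]]]] [PP [P from] [NP [Det a] [N river]]]] [VP [AdvP [Adv silently]] [VP [V sent]]]]
The trees differ in how a recursive rule is bracketed over the same span.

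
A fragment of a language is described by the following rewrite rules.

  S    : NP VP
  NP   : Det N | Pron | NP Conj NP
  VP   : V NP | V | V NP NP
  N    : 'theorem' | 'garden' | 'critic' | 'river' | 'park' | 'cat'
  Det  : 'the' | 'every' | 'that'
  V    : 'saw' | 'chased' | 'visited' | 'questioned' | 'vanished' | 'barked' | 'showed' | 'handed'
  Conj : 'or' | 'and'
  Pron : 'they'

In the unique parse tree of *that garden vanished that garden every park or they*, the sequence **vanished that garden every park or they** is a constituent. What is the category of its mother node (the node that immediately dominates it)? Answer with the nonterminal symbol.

S

[S [NP [Det that] [N garden]] [VP [V vanished] [NP [Det that] [N garden]] [NP [NP [Det every] [N park]] [Conj or] [NP [Pron they]]]]]
The span 'vanished that garden every park or they' is the VP node built by VP → V NP NP.
Its mother is the S built by S → NP VP.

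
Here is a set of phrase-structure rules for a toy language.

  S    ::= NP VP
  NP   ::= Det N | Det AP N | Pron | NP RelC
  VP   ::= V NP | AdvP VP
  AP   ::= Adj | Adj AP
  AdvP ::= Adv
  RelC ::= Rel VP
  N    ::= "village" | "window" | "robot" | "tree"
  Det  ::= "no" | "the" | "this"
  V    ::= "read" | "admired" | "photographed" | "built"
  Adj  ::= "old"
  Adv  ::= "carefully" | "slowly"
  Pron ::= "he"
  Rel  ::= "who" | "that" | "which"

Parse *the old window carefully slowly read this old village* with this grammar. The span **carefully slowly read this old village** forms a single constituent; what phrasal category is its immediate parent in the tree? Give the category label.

[S [NP [Det the] [AP [Adj old]] [N window]] [VP [AdvP [Adv carefully]] [VP [AdvP [Adv slowly]] [VP [V read] [NP [Det this] [AP [Adj old]] [N village]]]]]]
The span 'carefully slowly read this old village' is the VP node built by VP → AdvP VP.
Its mother is the S built by S → NP VP.

S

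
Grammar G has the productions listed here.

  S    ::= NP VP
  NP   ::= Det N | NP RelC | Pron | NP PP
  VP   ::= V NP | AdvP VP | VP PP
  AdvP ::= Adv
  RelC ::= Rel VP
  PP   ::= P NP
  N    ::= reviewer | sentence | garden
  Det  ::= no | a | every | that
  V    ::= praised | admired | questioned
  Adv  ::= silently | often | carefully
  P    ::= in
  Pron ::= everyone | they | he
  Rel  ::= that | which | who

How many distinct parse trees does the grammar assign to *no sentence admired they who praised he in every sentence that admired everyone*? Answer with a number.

8

Two of the 8 distinct bracketings:
[S [NP [Det no] [N sentence]] [VP [V admired] [NP [NP [Pron they]] [RelC [Rel who] [VP [V praised] [NP [NP [NP [Pron he]] [PP [P in] [NP [Det every] [N sentence]]]] [RelC [Rel that] [VP [V admired] [NP [Pron everyone]]]]]]]]]]
[S [NP [Det no] [N sentence]] [VP [V admired] [NP [NP [Pron they]] [RelC [Rel who] [VP [V praised] [NP [NP [Pron he]] [PP [P in] [NP [NP [Det every] [N sentence]] [RelC [Rel that] [VP [V admired] [NP [Pron everyone]]]]]]]]]]]]
The trees differ in how a recursive rule is bracketed over the same span.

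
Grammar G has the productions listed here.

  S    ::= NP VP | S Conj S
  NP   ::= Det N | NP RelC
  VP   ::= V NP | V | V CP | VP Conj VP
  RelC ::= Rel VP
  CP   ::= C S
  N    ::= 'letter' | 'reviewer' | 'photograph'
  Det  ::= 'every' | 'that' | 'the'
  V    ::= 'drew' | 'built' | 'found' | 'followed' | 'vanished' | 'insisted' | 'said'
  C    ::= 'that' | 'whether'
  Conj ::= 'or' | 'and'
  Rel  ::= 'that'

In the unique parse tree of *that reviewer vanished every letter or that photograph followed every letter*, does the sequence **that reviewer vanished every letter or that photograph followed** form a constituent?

[S [S [NP [Det that] [N reviewer]] [VP [V vanished] [NP [Det every] [N letter]]]] [Conj or] [S [NP [Det that] [N photograph]] [VP [V followed] [NP [Det every] [N letter]]]]]
The smallest constituent containing 'that reviewer vanished every letter or that photograph followed' is the S spanning 'that reviewer vanished every letter or that photograph followed every letter'; no single node in the tree dominates exactly the given words.

No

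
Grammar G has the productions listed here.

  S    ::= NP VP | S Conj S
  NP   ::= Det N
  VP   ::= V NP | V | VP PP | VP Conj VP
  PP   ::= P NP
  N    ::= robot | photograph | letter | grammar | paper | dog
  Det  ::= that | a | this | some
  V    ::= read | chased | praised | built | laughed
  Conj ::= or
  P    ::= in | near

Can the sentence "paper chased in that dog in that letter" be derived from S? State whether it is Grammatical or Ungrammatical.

For S → NP VP, no prefix of the string parses as an NP. The alternative S rule S → S Conj S likewise has no satisfying split.

Ungrammatical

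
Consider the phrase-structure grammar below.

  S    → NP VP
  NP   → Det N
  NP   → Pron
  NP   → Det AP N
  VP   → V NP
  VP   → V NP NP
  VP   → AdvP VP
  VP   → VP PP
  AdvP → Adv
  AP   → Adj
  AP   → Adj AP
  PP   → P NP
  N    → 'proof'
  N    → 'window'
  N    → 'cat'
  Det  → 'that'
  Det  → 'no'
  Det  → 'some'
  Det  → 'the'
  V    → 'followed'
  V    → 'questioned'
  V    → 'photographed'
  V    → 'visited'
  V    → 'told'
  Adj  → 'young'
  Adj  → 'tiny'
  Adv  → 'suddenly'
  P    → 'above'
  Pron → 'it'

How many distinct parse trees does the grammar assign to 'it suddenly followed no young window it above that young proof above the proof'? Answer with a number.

Two of the 3 distinct bracketings:
[S [NP [Pron it]] [VP [AdvP [Adv suddenly]] [VP [VP [VP [V followed] [NP [Det no] [AP [Adj young]] [N window]] [NP [Pron it]]] [PP [P above] [NP [Det that] [AP [Adj young]] [N proof]]]] [PP [P above] [NP [Det the] [N proof]]]]]]
[S [NP [Pron it]] [VP [VP [AdvP [Adv suddenly]] [VP [VP [V followed] [NP [Det no] [AP [Adj young]] [N window]] [NP [Pron it]]] [PP [P above] [NP [Det that] [AP [Adj young]] [N proof]]]]] [PP [P above] [NP [Det the] [N proof]]]]]
The trees differ in how a recursive rule is bracketed over the same span.

3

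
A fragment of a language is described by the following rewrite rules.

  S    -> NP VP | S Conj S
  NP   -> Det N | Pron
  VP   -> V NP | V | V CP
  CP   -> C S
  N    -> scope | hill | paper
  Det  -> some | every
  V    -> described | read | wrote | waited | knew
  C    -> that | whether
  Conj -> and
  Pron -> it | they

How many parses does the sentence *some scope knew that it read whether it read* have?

1

[S [NP [Det some] [N scope]] [VP [V knew] [CP [C that] [S [NP [Pron it]] [VP [V read] [CP [C whether] [S [NP [Pron it]] [VP [V read]]]]]]]]]
No rule offers an alternative attachment or grouping for any span, so this is the only derivation.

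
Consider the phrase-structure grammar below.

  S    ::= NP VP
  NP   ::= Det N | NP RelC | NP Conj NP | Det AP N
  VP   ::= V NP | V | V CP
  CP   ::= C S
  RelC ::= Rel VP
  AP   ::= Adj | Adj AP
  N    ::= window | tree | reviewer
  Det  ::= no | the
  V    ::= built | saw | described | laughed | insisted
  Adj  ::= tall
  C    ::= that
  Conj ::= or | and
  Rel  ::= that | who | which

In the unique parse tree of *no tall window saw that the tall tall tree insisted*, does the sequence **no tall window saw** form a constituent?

No

[S [NP [Det no] [AP [Adj tall]] [N window]] [VP [V saw] [CP [C that] [S [NP [Det the] [AP [Adj tall] [AP [Adj tall]]] [N tree]] [VP [V insisted]]]]]]
The smallest constituent containing 'no tall window saw' is the S spanning 'no tall window saw that the tall tall tree insisted'; no single node in the tree dominates exactly the given words.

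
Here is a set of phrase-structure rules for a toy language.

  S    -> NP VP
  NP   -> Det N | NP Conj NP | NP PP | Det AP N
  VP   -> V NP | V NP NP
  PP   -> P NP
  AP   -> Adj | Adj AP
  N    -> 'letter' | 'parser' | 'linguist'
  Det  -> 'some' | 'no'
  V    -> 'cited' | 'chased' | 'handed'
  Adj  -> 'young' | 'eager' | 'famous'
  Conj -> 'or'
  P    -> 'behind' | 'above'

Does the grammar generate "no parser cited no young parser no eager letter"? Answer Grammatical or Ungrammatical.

Grammatical

S
  NP
    Det: no
    N: parser
  VP
    V: cited
    NP
      Det: no
      AP
        Adj: young
      N: parser
    NP
      Det: no
      AP
        Adj: eager
      N: letter
The bracketing above is licensed at every node by one of the given productions, with S at the root.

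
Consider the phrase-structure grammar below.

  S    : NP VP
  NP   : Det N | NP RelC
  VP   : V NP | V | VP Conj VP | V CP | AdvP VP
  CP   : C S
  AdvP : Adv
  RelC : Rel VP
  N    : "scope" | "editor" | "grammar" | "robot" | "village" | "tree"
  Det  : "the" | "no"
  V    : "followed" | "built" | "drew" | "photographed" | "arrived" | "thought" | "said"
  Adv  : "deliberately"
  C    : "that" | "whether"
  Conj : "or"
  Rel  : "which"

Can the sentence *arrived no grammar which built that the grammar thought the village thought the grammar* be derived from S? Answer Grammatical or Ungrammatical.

For S → NP VP, no prefix of the string parses as an NP.

Ungrammatical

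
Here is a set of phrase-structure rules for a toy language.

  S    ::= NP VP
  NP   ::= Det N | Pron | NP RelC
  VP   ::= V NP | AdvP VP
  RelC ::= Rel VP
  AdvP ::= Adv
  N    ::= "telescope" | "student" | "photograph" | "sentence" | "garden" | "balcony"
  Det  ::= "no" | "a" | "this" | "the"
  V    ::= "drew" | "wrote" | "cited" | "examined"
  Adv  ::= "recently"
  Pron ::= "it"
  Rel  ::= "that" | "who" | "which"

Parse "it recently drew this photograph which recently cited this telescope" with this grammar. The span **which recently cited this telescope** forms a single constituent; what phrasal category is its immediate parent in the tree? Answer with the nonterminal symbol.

NP

S
  NP
    Pron: it
  VP
    AdvP
      Adv: recently
    VP
      V: drew
      NP
        NP
          Det: this
          N: photograph
        RelC
          Rel: which
          VP
            AdvP
              Adv: recently
            VP
              V: cited
              NP
                Det: this
                N: telescope
The span 'which recently cited this telescope' is the RelC node built by RelC → Rel VP.
Its mother is the NP built by NP → NP RelC.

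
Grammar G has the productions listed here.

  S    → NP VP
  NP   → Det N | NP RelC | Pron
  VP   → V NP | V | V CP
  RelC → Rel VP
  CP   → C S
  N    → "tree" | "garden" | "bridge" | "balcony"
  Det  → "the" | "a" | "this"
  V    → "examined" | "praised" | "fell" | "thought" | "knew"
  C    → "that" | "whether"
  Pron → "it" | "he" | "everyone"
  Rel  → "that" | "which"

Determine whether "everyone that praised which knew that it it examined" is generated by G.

A Pron word can never sit immediately before a Pron word in any string this grammar generates, so the substring 'it it' rules out a derivation.

Ungrammatical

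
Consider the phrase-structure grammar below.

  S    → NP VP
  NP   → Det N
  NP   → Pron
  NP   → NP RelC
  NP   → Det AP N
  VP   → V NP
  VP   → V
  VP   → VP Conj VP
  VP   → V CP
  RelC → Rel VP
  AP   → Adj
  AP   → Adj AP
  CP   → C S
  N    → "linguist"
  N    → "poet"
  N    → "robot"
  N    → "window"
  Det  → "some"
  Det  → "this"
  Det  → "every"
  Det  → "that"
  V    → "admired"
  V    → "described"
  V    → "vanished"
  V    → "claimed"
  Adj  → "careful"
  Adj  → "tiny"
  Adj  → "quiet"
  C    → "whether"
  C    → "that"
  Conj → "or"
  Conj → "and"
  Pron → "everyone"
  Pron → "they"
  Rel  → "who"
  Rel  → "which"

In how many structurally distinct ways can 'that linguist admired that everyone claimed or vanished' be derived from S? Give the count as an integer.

The two bracketings:
[S [NP [Det that] [N linguist]] [VP [VP [V admired] [CP [C that] [S [NP [Pron everyone]] [VP [V claimed]]]]] [Conj or] [VP [V vanished]]]]
[S [NP [Det that] [N linguist]] [VP [V admired] [CP [C that] [S [NP [Pron everyone]] [VP [VP [V claimed]] [Conj or] [VP [V vanished]]]]]]]
The trees differ in how a recursive rule is bracketed over the same span.

2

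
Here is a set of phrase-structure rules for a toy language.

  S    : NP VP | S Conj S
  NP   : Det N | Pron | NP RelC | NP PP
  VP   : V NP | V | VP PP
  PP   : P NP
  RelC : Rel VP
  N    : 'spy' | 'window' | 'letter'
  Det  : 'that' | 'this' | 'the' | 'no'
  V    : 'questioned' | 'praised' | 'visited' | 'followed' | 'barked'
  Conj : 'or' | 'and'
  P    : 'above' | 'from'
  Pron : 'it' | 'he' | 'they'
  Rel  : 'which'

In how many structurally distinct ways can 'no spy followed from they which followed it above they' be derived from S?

Two of the 4 distinct bracketings:
[S [NP [Det no] [N spy]] [VP [VP [V followed]] [PP [P from] [NP [NP [Pron they]] [RelC [Rel which] [VP [V followed] [NP [NP [Pron it]] [PP [P above] [NP [Pron they]]]]]]]]]]
[S [NP [Det no] [N spy]] [VP [VP [V followed]] [PP [P from] [NP [NP [Pron they]] [RelC [Rel which] [VP [VP [V followed] [NP [Pron it]]] [PP [P above] [NP [Pron they]]]]]]]]]
The difference turns on whether NP → NP PP is used at the relevant span, versus an alternative expansion of NP.

4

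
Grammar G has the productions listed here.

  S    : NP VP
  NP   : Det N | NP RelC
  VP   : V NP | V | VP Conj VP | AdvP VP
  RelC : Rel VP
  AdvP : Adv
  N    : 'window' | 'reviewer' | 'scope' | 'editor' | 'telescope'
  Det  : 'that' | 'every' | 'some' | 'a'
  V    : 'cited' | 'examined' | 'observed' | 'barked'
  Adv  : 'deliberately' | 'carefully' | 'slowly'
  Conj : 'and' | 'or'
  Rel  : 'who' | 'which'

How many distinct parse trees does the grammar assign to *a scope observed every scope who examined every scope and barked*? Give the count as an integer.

The two bracketings:
[S [NP [Det a] [N scope]] [VP [V observed] [NP [NP [Det every] [N scope]] [RelC [Rel who] [VP [VP [V examined] [NP [Det every] [N scope]]] [Conj and] [VP [V barked]]]]]]]
[S [NP [Det a] [N scope]] [VP [VP [V observed] [NP [NP [Det every] [N scope]] [RelC [Rel who] [VP [V examined] [NP [Det every] [N scope]]]]]] [Conj and] [VP [V barked]]]]
The trees differ in how a recursive rule is bracketed over the same span.

2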